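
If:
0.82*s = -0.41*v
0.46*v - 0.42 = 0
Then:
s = -0.46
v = 0.91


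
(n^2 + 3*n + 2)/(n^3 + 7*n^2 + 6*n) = (n + 2)/(n*(n + 6))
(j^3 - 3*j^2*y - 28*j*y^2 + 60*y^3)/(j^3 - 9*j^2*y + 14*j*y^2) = (-j^2 + j*y + 30*y^2)/(j*(-j + 7*y))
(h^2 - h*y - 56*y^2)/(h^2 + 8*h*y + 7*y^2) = (h - 8*y)/(h + y)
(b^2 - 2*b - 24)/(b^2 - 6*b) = (b + 4)/b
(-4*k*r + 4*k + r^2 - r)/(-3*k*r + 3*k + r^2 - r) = (-4*k + r)/(-3*k + r)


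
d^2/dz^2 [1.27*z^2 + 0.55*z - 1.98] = 2.54000000000000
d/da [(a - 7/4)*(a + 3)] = 2*a + 5/4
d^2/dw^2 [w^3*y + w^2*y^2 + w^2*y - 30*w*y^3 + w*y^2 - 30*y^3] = 2*y*(3*w + y + 1)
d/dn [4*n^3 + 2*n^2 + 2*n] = 12*n^2 + 4*n + 2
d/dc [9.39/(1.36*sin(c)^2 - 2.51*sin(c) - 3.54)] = (23.5689 - 25.5408*sin(c))*cos(c)/(-1.36*sin(c)^2 + 2.51*sin(c) + 3.54)^2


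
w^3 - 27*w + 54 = (w - 3)^2*(w + 6)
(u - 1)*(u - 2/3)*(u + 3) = u^3 + 4*u^2/3 - 13*u/3 + 2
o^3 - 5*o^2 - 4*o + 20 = (o - 5)*(o - 2)*(o + 2)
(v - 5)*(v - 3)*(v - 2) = v^3 - 10*v^2 + 31*v - 30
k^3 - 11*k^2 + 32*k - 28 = (k - 7)*(k - 2)^2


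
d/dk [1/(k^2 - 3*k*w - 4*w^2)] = (-2*k + 3*w)/(-k^2 + 3*k*w + 4*w^2)^2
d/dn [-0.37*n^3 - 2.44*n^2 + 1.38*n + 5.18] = -1.11*n^2 - 4.88*n + 1.38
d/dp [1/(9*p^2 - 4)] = -18*p/(9*p^2 - 4)^2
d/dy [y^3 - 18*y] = 3*y^2 - 18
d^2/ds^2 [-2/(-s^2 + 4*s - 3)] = 4*(-s^2 + 4*s + 4*(s - 2)^2 - 3)/(s^2 - 4*s + 3)^3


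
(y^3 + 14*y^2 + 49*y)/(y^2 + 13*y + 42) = y*(y + 7)/(y + 6)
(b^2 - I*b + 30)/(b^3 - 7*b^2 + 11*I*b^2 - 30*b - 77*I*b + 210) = (b - 6*I)/(b^2 + b*(-7 + 6*I) - 42*I)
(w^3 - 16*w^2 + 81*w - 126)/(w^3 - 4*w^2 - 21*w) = (w^2 - 9*w + 18)/(w*(w + 3))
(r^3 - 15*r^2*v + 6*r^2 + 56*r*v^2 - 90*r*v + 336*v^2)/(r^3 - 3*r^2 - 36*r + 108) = (r^2 - 15*r*v + 56*v^2)/(r^2 - 9*r + 18)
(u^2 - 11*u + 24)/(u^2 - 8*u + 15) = (u - 8)/(u - 5)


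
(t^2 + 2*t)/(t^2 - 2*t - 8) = t/(t - 4)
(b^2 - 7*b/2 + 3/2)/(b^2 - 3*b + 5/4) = 2*(b - 3)/(2*b - 5)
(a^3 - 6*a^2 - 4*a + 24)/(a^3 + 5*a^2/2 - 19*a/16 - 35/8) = 16*(a^2 - 8*a + 12)/(16*a^2 + 8*a - 35)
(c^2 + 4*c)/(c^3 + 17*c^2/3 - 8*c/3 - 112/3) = 3*c/(3*c^2 + 5*c - 28)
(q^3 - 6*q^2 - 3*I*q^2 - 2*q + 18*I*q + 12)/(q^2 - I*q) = q - 6 - 2*I + 12*I/q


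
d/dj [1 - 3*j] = -3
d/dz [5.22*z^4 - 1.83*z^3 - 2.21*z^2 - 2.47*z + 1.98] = 20.88*z^3 - 5.49*z^2 - 4.42*z - 2.47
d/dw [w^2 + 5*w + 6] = 2*w + 5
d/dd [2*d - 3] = 2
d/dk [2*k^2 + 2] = 4*k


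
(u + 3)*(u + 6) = u^2 + 9*u + 18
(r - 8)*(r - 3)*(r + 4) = r^3 - 7*r^2 - 20*r + 96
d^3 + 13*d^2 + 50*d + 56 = (d + 2)*(d + 4)*(d + 7)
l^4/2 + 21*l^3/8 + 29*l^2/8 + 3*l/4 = l*(l/2 + 1)*(l + 1/4)*(l + 3)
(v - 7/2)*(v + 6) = v^2 + 5*v/2 - 21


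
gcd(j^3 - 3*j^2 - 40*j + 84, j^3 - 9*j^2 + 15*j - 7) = j - 7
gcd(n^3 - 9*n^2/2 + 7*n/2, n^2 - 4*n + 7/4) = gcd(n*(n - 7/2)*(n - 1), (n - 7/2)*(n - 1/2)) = n - 7/2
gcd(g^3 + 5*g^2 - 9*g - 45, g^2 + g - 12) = g - 3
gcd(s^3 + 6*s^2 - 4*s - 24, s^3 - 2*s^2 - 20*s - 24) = s + 2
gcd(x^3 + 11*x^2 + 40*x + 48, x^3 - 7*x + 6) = x + 3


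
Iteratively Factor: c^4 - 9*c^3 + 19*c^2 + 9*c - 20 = (c + 1)*(c^3 - 10*c^2 + 29*c - 20) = (c - 4)*(c + 1)*(c^2 - 6*c + 5) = (c - 4)*(c - 1)*(c + 1)*(c - 5)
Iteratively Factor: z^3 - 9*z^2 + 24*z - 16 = (z - 4)*(z^2 - 5*z + 4) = (z - 4)*(z - 1)*(z - 4)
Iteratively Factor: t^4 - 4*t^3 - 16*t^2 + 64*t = (t + 4)*(t^3 - 8*t^2 + 16*t) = t*(t + 4)*(t^2 - 8*t + 16) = t*(t - 4)*(t + 4)*(t - 4)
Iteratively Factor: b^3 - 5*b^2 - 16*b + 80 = (b - 4)*(b^2 - b - 20) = (b - 4)*(b + 4)*(b - 5)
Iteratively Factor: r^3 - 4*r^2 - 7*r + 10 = (r - 1)*(r^2 - 3*r - 10) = (r - 5)*(r - 1)*(r + 2)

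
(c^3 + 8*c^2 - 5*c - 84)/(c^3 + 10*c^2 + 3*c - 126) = (c + 4)/(c + 6)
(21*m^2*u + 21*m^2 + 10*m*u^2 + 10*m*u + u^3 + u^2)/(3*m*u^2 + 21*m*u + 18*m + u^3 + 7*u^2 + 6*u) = (7*m + u)/(u + 6)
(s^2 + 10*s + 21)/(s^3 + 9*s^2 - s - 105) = (s + 3)/(s^2 + 2*s - 15)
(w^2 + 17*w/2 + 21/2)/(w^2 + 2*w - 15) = (2*w^2 + 17*w + 21)/(2*(w^2 + 2*w - 15))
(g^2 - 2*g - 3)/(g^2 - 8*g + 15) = (g + 1)/(g - 5)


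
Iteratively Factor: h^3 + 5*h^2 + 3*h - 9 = (h - 1)*(h^2 + 6*h + 9) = (h - 1)*(h + 3)*(h + 3)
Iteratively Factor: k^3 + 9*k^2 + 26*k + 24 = (k + 4)*(k^2 + 5*k + 6) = (k + 2)*(k + 4)*(k + 3)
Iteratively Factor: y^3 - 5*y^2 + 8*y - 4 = (y - 1)*(y^2 - 4*y + 4) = (y - 2)*(y - 1)*(y - 2)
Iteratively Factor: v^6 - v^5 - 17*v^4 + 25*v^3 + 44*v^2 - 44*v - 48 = (v - 2)*(v^5 + v^4 - 15*v^3 - 5*v^2 + 34*v + 24) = (v - 2)*(v + 1)*(v^4 - 15*v^2 + 10*v + 24) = (v - 2)*(v + 1)^2*(v^3 - v^2 - 14*v + 24) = (v - 2)^2*(v + 1)^2*(v^2 + v - 12) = (v - 3)*(v - 2)^2*(v + 1)^2*(v + 4)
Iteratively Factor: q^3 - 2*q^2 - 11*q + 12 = (q + 3)*(q^2 - 5*q + 4) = (q - 1)*(q + 3)*(q - 4)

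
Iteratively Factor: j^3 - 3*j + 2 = (j + 2)*(j^2 - 2*j + 1) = (j - 1)*(j + 2)*(j - 1)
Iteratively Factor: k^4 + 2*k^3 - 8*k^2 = (k)*(k^3 + 2*k^2 - 8*k) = k^2*(k^2 + 2*k - 8) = k^2*(k + 4)*(k - 2)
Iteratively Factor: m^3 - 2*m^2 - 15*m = (m)*(m^2 - 2*m - 15) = m*(m - 5)*(m + 3)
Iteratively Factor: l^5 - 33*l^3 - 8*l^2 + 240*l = (l - 3)*(l^4 + 3*l^3 - 24*l^2 - 80*l) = (l - 3)*(l + 4)*(l^3 - l^2 - 20*l) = l*(l - 3)*(l + 4)*(l^2 - l - 20) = l*(l - 3)*(l + 4)^2*(l - 5)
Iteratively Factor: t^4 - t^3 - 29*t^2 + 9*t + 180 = (t - 3)*(t^3 + 2*t^2 - 23*t - 60) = (t - 3)*(t + 4)*(t^2 - 2*t - 15) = (t - 5)*(t - 3)*(t + 4)*(t + 3)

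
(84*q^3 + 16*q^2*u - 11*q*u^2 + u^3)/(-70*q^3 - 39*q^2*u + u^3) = (-6*q + u)/(5*q + u)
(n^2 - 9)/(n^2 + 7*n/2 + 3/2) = 2*(n - 3)/(2*n + 1)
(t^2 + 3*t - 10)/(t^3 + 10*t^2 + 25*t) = (t - 2)/(t*(t + 5))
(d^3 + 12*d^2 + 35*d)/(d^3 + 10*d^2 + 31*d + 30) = d*(d + 7)/(d^2 + 5*d + 6)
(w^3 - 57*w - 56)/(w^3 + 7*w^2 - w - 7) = (w - 8)/(w - 1)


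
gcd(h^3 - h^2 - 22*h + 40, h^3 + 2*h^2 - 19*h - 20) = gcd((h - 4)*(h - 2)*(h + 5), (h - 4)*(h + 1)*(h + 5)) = h^2 + h - 20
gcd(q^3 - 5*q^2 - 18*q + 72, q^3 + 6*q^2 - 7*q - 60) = q^2 + q - 12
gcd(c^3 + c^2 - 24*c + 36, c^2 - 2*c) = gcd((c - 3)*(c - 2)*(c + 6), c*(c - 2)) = c - 2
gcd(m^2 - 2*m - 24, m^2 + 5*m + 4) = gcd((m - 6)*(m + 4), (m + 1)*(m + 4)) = m + 4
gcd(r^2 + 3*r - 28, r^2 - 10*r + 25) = 1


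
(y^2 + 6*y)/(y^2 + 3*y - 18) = y/(y - 3)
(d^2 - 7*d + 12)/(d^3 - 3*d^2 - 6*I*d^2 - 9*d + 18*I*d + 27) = (d - 4)/(d^2 - 6*I*d - 9)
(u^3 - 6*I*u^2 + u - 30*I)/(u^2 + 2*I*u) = u - 8*I - 15/u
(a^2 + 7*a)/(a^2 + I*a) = (a + 7)/(a + I)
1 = 1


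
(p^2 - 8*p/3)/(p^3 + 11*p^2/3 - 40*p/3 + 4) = p*(3*p - 8)/(3*p^3 + 11*p^2 - 40*p + 12)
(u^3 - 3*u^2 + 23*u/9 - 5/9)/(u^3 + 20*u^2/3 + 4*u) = (9*u^3 - 27*u^2 + 23*u - 5)/(3*u*(3*u^2 + 20*u + 12))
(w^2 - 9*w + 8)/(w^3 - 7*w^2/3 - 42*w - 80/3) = 3*(w - 1)/(3*w^2 + 17*w + 10)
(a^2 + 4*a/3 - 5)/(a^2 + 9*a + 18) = (a - 5/3)/(a + 6)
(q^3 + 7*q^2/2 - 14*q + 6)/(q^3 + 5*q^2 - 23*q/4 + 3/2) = 2*(q - 2)/(2*q - 1)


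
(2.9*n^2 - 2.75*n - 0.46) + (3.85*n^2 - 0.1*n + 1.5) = 6.75*n^2 - 2.85*n + 1.04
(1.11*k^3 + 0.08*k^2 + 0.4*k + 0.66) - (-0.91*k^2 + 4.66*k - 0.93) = 1.11*k^3 + 0.99*k^2 - 4.26*k + 1.59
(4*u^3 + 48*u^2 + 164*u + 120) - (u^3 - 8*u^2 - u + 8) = 3*u^3 + 56*u^2 + 165*u + 112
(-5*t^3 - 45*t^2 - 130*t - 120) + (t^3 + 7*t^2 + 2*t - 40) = -4*t^3 - 38*t^2 - 128*t - 160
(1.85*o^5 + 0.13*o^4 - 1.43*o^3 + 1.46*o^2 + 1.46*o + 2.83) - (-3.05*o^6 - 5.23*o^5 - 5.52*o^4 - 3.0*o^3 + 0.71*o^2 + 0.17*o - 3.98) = 3.05*o^6 + 7.08*o^5 + 5.65*o^4 + 1.57*o^3 + 0.75*o^2 + 1.29*o + 6.81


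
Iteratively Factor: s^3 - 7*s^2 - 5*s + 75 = (s - 5)*(s^2 - 2*s - 15) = (s - 5)^2*(s + 3)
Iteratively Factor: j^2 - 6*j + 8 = (j - 2)*(j - 4)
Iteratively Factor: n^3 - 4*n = (n + 2)*(n^2 - 2*n) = (n - 2)*(n + 2)*(n)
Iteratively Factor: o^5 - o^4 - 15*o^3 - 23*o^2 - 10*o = (o + 2)*(o^4 - 3*o^3 - 9*o^2 - 5*o) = (o - 5)*(o + 2)*(o^3 + 2*o^2 + o) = (o - 5)*(o + 1)*(o + 2)*(o^2 + o) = o*(o - 5)*(o + 1)*(o + 2)*(o + 1)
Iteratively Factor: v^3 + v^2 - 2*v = (v + 2)*(v^2 - v) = (v - 1)*(v + 2)*(v)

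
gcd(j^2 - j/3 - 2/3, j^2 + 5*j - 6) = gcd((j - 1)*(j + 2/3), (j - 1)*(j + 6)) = j - 1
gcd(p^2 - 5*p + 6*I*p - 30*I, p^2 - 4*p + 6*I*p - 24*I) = p + 6*I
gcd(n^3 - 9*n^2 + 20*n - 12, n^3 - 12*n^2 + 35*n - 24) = n - 1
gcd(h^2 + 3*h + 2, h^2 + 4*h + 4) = h + 2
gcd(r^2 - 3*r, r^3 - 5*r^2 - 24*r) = r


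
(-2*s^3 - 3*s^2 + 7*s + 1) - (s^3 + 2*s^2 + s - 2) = -3*s^3 - 5*s^2 + 6*s + 3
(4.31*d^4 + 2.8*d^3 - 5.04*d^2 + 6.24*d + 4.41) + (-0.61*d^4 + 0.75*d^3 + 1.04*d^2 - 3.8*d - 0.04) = 3.7*d^4 + 3.55*d^3 - 4.0*d^2 + 2.44*d + 4.37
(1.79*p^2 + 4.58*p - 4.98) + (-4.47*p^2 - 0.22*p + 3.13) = -2.68*p^2 + 4.36*p - 1.85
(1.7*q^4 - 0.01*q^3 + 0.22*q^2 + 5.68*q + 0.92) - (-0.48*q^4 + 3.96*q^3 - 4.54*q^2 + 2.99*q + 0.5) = 2.18*q^4 - 3.97*q^3 + 4.76*q^2 + 2.69*q + 0.42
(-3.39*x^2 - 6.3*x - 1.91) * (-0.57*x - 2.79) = 1.9323*x^3 + 13.0491*x^2 + 18.6657*x + 5.3289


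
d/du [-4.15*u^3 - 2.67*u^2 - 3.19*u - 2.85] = -12.45*u^2 - 5.34*u - 3.19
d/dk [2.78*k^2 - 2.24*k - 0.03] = 5.56*k - 2.24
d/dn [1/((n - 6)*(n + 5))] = (1 - 2*n)/(n^4 - 2*n^3 - 59*n^2 + 60*n + 900)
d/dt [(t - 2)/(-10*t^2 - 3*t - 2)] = (-10*t^2 - 3*t + (t - 2)*(20*t + 3) - 2)/(10*t^2 + 3*t + 2)^2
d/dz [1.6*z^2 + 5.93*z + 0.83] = 3.2*z + 5.93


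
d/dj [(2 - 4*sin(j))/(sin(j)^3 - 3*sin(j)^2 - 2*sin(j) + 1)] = 2*(4*sin(j)^2 - 9*sin(j) + 6)*sin(j)*cos(j)/(sin(j)^3 - 3*sin(j)^2 - 2*sin(j) + 1)^2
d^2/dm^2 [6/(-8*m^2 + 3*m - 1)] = 12*(64*m^2 - 24*m - (16*m - 3)^2 + 8)/(8*m^2 - 3*m + 1)^3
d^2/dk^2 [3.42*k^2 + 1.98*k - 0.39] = 6.84000000000000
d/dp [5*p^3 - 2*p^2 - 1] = p*(15*p - 4)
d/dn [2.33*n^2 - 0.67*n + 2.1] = 4.66*n - 0.67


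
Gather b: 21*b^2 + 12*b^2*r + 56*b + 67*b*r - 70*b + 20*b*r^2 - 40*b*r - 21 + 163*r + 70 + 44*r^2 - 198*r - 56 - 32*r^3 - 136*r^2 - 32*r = b^2*(12*r + 21) + b*(20*r^2 + 27*r - 14) - 32*r^3 - 92*r^2 - 67*r - 7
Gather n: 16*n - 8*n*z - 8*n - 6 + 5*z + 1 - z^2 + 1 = n*(8 - 8*z) - z^2 + 5*z - 4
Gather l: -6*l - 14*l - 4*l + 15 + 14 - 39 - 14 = -24*l - 24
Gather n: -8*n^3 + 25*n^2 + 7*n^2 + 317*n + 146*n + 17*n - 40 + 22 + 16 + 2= -8*n^3 + 32*n^2 + 480*n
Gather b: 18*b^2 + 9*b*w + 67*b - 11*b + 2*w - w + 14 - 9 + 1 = 18*b^2 + b*(9*w + 56) + w + 6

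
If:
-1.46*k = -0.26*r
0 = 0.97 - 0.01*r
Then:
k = 17.27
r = 97.00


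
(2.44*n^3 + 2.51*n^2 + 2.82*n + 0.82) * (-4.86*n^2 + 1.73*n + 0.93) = -11.8584*n^5 - 7.9774*n^4 - 7.0937*n^3 + 3.2277*n^2 + 4.0412*n + 0.7626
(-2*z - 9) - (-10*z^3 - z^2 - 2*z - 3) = 10*z^3 + z^2 - 6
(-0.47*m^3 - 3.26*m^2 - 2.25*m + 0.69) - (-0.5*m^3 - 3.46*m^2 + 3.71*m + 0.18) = 0.03*m^3 + 0.2*m^2 - 5.96*m + 0.51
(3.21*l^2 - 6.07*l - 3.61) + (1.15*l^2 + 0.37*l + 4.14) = 4.36*l^2 - 5.7*l + 0.53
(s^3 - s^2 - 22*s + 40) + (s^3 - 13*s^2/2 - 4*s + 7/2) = 2*s^3 - 15*s^2/2 - 26*s + 87/2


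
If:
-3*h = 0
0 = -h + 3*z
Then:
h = 0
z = 0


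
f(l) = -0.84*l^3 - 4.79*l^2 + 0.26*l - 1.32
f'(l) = -2.52*l^2 - 9.58*l + 0.26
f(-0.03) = -1.33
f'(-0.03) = 0.55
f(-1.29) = -7.82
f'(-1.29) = 8.42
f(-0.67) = -3.39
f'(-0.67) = 5.55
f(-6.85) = 42.13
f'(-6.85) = -52.36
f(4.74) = -197.16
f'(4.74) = -101.77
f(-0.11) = -1.41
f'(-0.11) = 1.28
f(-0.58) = -2.92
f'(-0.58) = 4.97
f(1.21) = -9.51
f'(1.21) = -15.02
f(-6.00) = 6.12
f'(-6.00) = -32.98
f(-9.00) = 220.71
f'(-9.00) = -117.64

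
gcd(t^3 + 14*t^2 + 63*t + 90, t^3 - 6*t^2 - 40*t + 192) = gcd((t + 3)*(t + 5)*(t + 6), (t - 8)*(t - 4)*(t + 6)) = t + 6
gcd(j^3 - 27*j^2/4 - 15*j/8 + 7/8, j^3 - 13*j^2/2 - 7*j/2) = j^2 - 13*j/2 - 7/2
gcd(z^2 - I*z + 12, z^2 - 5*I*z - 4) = z - 4*I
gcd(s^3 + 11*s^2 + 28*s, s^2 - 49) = s + 7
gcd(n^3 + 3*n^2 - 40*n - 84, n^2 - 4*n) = 1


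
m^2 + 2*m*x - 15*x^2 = (m - 3*x)*(m + 5*x)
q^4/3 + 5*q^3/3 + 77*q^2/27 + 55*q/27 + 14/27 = (q/3 + 1/3)*(q + 2/3)*(q + 1)*(q + 7/3)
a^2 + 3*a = a*(a + 3)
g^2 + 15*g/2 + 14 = (g + 7/2)*(g + 4)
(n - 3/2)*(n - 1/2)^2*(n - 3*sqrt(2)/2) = n^4 - 5*n^3/2 - 3*sqrt(2)*n^3/2 + 7*n^2/4 + 15*sqrt(2)*n^2/4 - 21*sqrt(2)*n/8 - 3*n/8 + 9*sqrt(2)/16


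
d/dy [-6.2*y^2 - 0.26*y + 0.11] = -12.4*y - 0.26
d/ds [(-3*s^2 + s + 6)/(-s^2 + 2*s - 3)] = 5*(-s^2 + 6*s - 3)/(s^4 - 4*s^3 + 10*s^2 - 12*s + 9)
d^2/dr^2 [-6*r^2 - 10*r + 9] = -12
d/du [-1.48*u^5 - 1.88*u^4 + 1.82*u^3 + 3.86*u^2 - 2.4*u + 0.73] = -7.4*u^4 - 7.52*u^3 + 5.46*u^2 + 7.72*u - 2.4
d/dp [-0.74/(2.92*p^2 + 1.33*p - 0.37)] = (4.3216*p + 0.9842)/(2.92*p^2 + 1.33*p - 0.37)^2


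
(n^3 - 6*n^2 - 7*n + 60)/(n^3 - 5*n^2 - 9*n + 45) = (n - 4)/(n - 3)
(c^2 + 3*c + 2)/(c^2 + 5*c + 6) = (c + 1)/(c + 3)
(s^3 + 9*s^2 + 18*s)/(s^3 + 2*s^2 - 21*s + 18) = s*(s + 3)/(s^2 - 4*s + 3)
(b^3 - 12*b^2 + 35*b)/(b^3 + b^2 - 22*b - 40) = b*(b - 7)/(b^2 + 6*b + 8)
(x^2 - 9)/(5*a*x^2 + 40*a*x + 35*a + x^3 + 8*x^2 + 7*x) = (x^2 - 9)/(5*a*x^2 + 40*a*x + 35*a + x^3 + 8*x^2 + 7*x)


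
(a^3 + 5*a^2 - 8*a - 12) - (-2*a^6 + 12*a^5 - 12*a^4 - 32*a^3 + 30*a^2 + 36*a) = 2*a^6 - 12*a^5 + 12*a^4 + 33*a^3 - 25*a^2 - 44*a - 12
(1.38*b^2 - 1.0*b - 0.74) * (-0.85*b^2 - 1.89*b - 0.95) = -1.173*b^4 - 1.7582*b^3 + 1.208*b^2 + 2.3486*b + 0.703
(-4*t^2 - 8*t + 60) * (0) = 0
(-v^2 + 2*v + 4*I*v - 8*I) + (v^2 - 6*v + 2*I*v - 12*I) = -4*v + 6*I*v - 20*I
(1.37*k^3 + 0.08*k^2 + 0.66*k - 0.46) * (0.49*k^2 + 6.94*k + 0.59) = 0.6713*k^5 + 9.547*k^4 + 1.6869*k^3 + 4.4022*k^2 - 2.803*k - 0.2714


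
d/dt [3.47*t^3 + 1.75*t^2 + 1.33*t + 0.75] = 10.41*t^2 + 3.5*t + 1.33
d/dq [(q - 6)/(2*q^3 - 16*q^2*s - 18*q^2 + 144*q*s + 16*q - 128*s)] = (q^3 - 8*q^2*s - 9*q^2 + 72*q*s + 8*q - 64*s - (q - 6)*(3*q^2 - 16*q*s - 18*q + 72*s + 8))/(2*(q^3 - 8*q^2*s - 9*q^2 + 72*q*s + 8*q - 64*s)^2)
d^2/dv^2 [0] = 0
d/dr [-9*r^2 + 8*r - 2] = 8 - 18*r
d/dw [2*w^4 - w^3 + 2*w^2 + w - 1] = 8*w^3 - 3*w^2 + 4*w + 1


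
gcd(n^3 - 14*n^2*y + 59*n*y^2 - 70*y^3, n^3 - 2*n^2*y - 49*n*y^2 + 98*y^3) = n^2 - 9*n*y + 14*y^2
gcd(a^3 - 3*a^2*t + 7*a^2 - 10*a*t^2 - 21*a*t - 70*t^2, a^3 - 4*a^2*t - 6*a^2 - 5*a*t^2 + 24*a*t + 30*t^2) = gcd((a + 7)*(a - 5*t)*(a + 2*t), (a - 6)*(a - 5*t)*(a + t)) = -a + 5*t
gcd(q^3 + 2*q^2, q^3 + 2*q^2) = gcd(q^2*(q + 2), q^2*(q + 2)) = q^3 + 2*q^2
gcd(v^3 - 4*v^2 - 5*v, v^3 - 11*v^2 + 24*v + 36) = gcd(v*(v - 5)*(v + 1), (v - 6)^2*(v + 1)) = v + 1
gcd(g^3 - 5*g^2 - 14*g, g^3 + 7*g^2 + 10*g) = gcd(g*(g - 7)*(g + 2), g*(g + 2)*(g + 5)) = g^2 + 2*g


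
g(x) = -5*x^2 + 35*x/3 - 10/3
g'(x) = 35/3 - 10*x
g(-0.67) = -13.39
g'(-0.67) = 18.37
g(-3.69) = -114.46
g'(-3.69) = 48.57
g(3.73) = -29.38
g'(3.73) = -25.63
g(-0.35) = -8.03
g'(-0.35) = 15.17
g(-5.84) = -241.99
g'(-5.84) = 70.07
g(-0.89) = -17.68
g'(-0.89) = 20.57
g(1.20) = 3.47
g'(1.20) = -0.33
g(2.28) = -2.73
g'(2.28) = -11.13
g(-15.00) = -1303.33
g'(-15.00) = 161.67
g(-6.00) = -253.33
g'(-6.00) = 71.67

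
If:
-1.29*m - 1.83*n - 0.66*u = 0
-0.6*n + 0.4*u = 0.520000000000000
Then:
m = 1.22945736434109 - 1.45736434108527*u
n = 0.666666666666667*u - 0.866666666666667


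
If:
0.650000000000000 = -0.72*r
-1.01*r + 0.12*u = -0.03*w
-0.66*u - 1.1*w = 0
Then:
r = -0.90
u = -8.94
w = 5.36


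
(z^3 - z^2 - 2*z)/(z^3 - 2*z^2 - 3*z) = (z - 2)/(z - 3)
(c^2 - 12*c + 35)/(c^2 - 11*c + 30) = (c - 7)/(c - 6)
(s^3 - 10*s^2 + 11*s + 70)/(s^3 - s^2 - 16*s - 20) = (s - 7)/(s + 2)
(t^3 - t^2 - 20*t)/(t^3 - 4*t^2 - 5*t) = (t + 4)/(t + 1)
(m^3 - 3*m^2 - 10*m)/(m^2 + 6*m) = (m^2 - 3*m - 10)/(m + 6)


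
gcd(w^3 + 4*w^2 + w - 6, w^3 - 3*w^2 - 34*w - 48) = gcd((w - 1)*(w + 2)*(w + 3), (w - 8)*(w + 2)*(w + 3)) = w^2 + 5*w + 6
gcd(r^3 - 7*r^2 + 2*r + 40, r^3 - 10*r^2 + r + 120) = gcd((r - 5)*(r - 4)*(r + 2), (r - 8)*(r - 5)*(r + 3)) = r - 5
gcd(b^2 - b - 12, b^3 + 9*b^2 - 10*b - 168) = b - 4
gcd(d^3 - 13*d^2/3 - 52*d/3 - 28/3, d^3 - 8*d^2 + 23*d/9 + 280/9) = d - 7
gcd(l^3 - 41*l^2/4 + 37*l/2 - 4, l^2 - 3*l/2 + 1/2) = 1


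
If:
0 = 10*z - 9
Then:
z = 9/10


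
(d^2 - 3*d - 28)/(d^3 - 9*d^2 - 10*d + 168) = 1/(d - 6)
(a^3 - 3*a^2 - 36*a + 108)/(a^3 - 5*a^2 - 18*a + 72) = (a + 6)/(a + 4)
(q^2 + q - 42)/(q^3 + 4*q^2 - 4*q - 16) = (q^2 + q - 42)/(q^3 + 4*q^2 - 4*q - 16)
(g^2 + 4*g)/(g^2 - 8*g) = (g + 4)/(g - 8)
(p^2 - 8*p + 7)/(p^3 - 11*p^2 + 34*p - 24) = (p - 7)/(p^2 - 10*p + 24)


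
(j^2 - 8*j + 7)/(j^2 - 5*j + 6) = (j^2 - 8*j + 7)/(j^2 - 5*j + 6)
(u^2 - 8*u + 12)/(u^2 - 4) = (u - 6)/(u + 2)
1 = 1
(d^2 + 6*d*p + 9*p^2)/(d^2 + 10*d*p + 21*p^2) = (d + 3*p)/(d + 7*p)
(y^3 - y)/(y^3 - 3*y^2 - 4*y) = (y - 1)/(y - 4)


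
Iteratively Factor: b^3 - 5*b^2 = (b)*(b^2 - 5*b) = b*(b - 5)*(b)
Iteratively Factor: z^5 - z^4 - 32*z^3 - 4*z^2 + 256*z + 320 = (z + 2)*(z^4 - 3*z^3 - 26*z^2 + 48*z + 160) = (z + 2)^2*(z^3 - 5*z^2 - 16*z + 80) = (z - 4)*(z + 2)^2*(z^2 - z - 20) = (z - 4)*(z + 2)^2*(z + 4)*(z - 5)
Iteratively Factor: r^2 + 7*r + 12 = (r + 4)*(r + 3)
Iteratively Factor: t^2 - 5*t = (t - 5)*(t)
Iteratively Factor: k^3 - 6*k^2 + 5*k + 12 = (k + 1)*(k^2 - 7*k + 12) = (k - 4)*(k + 1)*(k - 3)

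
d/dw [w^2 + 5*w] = 2*w + 5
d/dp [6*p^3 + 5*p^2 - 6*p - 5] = 18*p^2 + 10*p - 6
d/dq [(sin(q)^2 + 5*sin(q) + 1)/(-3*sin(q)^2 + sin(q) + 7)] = 2*(10*sin(q) - 8*cos(q)^2 + 25)*cos(q)/(sin(q) + 3*cos(q)^2 + 4)^2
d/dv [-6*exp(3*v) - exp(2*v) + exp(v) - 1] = (-18*exp(2*v) - 2*exp(v) + 1)*exp(v)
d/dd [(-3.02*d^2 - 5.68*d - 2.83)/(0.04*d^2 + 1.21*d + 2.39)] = (-3.427*d^2 - 14.2092*d - 10.1509)/(0.0016*d^4 + 0.0968*d^3 + 1.6553*d^2 + 5.7838*d + 5.7121)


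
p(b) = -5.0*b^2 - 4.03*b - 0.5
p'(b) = -10.0*b - 4.03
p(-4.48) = -82.80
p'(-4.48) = 40.77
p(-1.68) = -7.84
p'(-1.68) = 12.77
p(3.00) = -57.59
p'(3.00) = -34.03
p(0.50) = -3.76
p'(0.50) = -9.03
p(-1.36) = -4.27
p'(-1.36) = 9.57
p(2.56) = -43.58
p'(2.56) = -29.63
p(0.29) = -2.09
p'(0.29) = -6.93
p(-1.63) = -7.22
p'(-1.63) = 12.27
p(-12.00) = -672.14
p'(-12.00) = 115.97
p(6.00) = -204.68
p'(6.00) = -64.03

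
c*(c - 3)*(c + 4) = c^3 + c^2 - 12*c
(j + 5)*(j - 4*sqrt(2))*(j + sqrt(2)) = j^3 - 3*sqrt(2)*j^2 + 5*j^2 - 15*sqrt(2)*j - 8*j - 40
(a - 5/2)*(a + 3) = a^2 + a/2 - 15/2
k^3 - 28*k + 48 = (k - 4)*(k - 2)*(k + 6)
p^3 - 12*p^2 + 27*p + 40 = (p - 8)*(p - 5)*(p + 1)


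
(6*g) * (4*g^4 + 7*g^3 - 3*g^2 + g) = 24*g^5 + 42*g^4 - 18*g^3 + 6*g^2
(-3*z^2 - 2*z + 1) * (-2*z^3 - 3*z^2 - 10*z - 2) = 6*z^5 + 13*z^4 + 34*z^3 + 23*z^2 - 6*z - 2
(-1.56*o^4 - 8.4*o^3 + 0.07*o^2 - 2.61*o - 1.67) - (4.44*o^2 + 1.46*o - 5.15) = -1.56*o^4 - 8.4*o^3 - 4.37*o^2 - 4.07*o + 3.48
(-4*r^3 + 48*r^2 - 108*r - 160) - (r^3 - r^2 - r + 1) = -5*r^3 + 49*r^2 - 107*r - 161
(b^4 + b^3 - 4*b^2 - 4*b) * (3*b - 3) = 3*b^5 - 15*b^3 + 12*b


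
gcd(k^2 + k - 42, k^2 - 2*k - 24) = k - 6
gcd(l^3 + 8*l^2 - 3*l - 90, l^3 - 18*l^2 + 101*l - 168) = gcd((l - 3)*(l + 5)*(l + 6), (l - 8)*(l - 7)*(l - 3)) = l - 3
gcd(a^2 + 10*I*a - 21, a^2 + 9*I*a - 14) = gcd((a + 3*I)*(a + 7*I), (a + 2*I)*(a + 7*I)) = a + 7*I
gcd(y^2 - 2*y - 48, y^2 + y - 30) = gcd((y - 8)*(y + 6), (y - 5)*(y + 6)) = y + 6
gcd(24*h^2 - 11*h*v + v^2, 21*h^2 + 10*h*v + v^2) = 1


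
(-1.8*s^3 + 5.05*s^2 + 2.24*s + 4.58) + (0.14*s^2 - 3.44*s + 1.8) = -1.8*s^3 + 5.19*s^2 - 1.2*s + 6.38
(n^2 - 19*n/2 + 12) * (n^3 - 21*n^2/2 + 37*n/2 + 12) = n^5 - 20*n^4 + 521*n^3/4 - 1159*n^2/4 + 108*n + 144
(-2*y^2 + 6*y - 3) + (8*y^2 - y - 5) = 6*y^2 + 5*y - 8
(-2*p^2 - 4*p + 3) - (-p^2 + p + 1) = -p^2 - 5*p + 2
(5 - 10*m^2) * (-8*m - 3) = 80*m^3 + 30*m^2 - 40*m - 15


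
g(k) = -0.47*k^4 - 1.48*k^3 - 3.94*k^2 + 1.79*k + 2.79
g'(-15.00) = 5465.99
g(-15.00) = -19709.31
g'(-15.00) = 5465.99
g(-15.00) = -19709.31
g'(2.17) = -55.43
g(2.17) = -37.42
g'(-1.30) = 8.66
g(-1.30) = -4.29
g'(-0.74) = 5.95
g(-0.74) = -0.23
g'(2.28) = -61.54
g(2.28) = -43.85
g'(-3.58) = 59.36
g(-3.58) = -63.41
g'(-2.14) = 16.74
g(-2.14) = -14.44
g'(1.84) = -39.45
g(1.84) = -21.86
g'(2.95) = -108.36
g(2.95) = -99.81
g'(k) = -1.88*k^3 - 4.44*k^2 - 7.88*k + 1.79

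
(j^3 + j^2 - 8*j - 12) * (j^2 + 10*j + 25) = j^5 + 11*j^4 + 27*j^3 - 67*j^2 - 320*j - 300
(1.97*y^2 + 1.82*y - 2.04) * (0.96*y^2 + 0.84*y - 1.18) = 1.8912*y^4 + 3.402*y^3 - 2.7542*y^2 - 3.8612*y + 2.4072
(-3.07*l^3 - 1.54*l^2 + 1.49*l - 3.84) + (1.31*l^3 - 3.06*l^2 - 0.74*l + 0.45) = -1.76*l^3 - 4.6*l^2 + 0.75*l - 3.39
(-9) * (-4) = 36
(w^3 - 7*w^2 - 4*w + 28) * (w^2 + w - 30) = w^5 - 6*w^4 - 41*w^3 + 234*w^2 + 148*w - 840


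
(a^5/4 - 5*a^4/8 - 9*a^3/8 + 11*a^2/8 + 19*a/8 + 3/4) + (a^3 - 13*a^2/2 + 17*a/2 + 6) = a^5/4 - 5*a^4/8 - a^3/8 - 41*a^2/8 + 87*a/8 + 27/4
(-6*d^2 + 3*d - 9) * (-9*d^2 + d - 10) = 54*d^4 - 33*d^3 + 144*d^2 - 39*d + 90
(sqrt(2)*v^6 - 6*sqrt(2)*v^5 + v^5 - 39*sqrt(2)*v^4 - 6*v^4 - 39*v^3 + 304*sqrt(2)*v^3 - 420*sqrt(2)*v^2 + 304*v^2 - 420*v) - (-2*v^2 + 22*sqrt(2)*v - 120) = sqrt(2)*v^6 - 6*sqrt(2)*v^5 + v^5 - 39*sqrt(2)*v^4 - 6*v^4 - 39*v^3 + 304*sqrt(2)*v^3 - 420*sqrt(2)*v^2 + 306*v^2 - 420*v - 22*sqrt(2)*v + 120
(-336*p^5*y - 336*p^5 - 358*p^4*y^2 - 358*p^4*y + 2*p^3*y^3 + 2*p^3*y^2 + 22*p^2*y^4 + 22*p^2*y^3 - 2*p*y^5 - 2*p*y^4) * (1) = -336*p^5*y - 336*p^5 - 358*p^4*y^2 - 358*p^4*y + 2*p^3*y^3 + 2*p^3*y^2 + 22*p^2*y^4 + 22*p^2*y^3 - 2*p*y^5 - 2*p*y^4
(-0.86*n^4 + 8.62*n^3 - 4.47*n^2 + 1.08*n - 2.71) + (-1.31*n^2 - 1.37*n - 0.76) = -0.86*n^4 + 8.62*n^3 - 5.78*n^2 - 0.29*n - 3.47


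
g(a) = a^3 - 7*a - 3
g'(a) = 3*a^2 - 7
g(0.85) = -8.34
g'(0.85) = -4.83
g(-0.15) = -1.95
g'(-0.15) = -6.93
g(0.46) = -6.12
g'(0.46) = -6.37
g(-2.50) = -1.12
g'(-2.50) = 11.75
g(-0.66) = 1.33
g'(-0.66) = -5.69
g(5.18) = 99.73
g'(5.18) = 73.50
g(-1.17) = 3.59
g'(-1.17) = -2.89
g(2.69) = -2.36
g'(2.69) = 14.71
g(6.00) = 171.00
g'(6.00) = 101.00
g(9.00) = 663.00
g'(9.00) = 236.00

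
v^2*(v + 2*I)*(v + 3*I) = v^4 + 5*I*v^3 - 6*v^2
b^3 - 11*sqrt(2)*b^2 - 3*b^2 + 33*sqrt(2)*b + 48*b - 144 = (b - 3)*(b - 8*sqrt(2))*(b - 3*sqrt(2))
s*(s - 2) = s^2 - 2*s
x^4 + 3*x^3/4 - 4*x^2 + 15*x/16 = x*(x - 3/2)*(x - 1/4)*(x + 5/2)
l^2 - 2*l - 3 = (l - 3)*(l + 1)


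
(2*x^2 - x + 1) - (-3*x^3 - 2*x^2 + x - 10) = 3*x^3 + 4*x^2 - 2*x + 11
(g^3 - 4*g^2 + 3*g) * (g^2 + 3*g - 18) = g^5 - g^4 - 27*g^3 + 81*g^2 - 54*g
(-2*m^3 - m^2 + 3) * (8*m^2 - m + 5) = -16*m^5 - 6*m^4 - 9*m^3 + 19*m^2 - 3*m + 15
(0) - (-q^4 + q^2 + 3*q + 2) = q^4 - q^2 - 3*q - 2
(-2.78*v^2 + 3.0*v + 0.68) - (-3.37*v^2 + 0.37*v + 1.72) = 0.59*v^2 + 2.63*v - 1.04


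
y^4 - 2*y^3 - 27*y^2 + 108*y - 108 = (y - 3)^2*(y - 2)*(y + 6)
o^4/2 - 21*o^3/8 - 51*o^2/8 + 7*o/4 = o*(o/2 + 1)*(o - 7)*(o - 1/4)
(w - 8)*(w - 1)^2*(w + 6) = w^4 - 4*w^3 - 43*w^2 + 94*w - 48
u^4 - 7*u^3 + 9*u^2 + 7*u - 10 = (u - 5)*(u - 2)*(u - 1)*(u + 1)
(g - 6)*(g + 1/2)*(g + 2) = g^3 - 7*g^2/2 - 14*g - 6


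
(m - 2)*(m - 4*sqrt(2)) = m^2 - 4*sqrt(2)*m - 2*m + 8*sqrt(2)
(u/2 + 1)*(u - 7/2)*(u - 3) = u^3/2 - 9*u^2/4 - 5*u/4 + 21/2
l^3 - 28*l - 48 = (l - 6)*(l + 2)*(l + 4)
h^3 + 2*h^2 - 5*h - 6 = (h - 2)*(h + 1)*(h + 3)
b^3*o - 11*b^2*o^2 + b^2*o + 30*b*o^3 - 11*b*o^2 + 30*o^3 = (b - 6*o)*(b - 5*o)*(b*o + o)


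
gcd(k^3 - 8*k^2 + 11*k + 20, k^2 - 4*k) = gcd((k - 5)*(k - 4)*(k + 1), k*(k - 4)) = k - 4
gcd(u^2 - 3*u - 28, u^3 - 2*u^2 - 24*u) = u + 4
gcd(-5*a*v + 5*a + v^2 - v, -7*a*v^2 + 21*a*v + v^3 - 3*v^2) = 1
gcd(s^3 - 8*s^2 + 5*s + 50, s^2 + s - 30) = s - 5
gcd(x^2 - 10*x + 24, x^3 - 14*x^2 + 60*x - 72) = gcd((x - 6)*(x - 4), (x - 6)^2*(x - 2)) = x - 6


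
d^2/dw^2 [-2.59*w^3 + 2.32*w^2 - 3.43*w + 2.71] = 4.64 - 15.54*w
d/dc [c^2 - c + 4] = 2*c - 1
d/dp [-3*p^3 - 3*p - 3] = -9*p^2 - 3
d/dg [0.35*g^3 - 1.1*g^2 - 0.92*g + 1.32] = 1.05*g^2 - 2.2*g - 0.92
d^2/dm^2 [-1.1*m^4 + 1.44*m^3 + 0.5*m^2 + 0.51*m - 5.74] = -13.2*m^2 + 8.64*m + 1.0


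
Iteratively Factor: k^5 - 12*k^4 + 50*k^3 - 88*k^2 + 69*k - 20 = (k - 4)*(k^4 - 8*k^3 + 18*k^2 - 16*k + 5) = (k - 4)*(k - 1)*(k^3 - 7*k^2 + 11*k - 5) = (k - 4)*(k - 1)^2*(k^2 - 6*k + 5) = (k - 4)*(k - 1)^3*(k - 5)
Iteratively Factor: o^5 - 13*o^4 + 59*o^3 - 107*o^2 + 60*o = (o)*(o^4 - 13*o^3 + 59*o^2 - 107*o + 60) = o*(o - 1)*(o^3 - 12*o^2 + 47*o - 60) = o*(o - 3)*(o - 1)*(o^2 - 9*o + 20) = o*(o - 4)*(o - 3)*(o - 1)*(o - 5)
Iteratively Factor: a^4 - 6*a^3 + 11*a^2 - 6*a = (a)*(a^3 - 6*a^2 + 11*a - 6) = a*(a - 1)*(a^2 - 5*a + 6) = a*(a - 2)*(a - 1)*(a - 3)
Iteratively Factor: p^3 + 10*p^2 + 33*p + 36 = (p + 4)*(p^2 + 6*p + 9) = (p + 3)*(p + 4)*(p + 3)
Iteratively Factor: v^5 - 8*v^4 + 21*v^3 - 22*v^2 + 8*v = (v)*(v^4 - 8*v^3 + 21*v^2 - 22*v + 8) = v*(v - 4)*(v^3 - 4*v^2 + 5*v - 2) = v*(v - 4)*(v - 1)*(v^2 - 3*v + 2) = v*(v - 4)*(v - 2)*(v - 1)*(v - 1)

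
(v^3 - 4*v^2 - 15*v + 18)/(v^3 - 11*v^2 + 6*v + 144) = (v - 1)/(v - 8)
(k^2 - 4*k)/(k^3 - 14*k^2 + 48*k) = (k - 4)/(k^2 - 14*k + 48)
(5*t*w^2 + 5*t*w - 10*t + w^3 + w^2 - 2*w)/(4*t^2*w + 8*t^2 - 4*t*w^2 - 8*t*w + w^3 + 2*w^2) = (5*t*w - 5*t + w^2 - w)/(4*t^2 - 4*t*w + w^2)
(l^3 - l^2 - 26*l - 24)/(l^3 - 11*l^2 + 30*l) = (l^2 + 5*l + 4)/(l*(l - 5))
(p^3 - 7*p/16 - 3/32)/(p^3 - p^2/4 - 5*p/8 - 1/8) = (p - 3/4)/(p - 1)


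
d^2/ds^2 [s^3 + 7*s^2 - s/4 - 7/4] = 6*s + 14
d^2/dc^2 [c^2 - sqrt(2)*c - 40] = 2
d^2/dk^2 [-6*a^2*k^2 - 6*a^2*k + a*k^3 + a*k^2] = 2*a*(-6*a + 3*k + 1)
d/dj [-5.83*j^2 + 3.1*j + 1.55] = 3.1 - 11.66*j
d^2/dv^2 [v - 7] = 0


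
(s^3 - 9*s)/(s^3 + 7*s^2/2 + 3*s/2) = 2*(s - 3)/(2*s + 1)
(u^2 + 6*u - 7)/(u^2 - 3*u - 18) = (-u^2 - 6*u + 7)/(-u^2 + 3*u + 18)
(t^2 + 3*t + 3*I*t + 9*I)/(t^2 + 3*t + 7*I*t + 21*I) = (t + 3*I)/(t + 7*I)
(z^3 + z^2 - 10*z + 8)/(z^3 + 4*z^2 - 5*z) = (z^2 + 2*z - 8)/(z*(z + 5))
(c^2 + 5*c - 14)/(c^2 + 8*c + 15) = (c^2 + 5*c - 14)/(c^2 + 8*c + 15)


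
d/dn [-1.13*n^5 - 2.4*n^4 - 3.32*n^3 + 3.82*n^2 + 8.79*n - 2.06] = -5.65*n^4 - 9.6*n^3 - 9.96*n^2 + 7.64*n + 8.79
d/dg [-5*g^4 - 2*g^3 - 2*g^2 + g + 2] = -20*g^3 - 6*g^2 - 4*g + 1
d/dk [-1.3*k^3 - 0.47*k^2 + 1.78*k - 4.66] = -3.9*k^2 - 0.94*k + 1.78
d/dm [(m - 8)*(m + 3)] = 2*m - 5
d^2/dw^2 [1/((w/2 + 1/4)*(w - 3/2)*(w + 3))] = 16*(96*w^4 + 256*w^3 + 12*w^2 - 252*w + 297)/(64*w^9 + 384*w^8 + 48*w^7 - 2800*w^6 - 1908*w^5 + 6912*w^4 + 4077*w^3 - 4131*w^2 - 3645*w - 729)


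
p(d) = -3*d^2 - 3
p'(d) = -6*d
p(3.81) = -46.55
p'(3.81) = -22.86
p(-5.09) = -80.72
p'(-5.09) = 30.54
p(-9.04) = -248.16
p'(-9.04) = 54.24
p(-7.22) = -159.39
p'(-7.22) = 43.32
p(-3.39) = -37.48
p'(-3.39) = 20.34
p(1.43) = -9.13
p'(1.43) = -8.58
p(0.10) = -3.03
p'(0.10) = -0.60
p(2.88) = -27.88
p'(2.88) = -17.28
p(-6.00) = -111.00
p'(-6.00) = 36.00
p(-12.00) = -435.00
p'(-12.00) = 72.00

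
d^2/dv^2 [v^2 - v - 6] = 2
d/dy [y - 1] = 1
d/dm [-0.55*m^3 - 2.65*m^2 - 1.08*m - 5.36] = -1.65*m^2 - 5.3*m - 1.08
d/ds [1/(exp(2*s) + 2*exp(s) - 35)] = -2*(exp(s) + 1)*exp(s)/(exp(2*s) + 2*exp(s) - 35)^2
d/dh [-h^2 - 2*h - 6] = -2*h - 2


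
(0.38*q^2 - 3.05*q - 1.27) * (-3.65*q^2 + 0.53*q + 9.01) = -1.387*q^4 + 11.3339*q^3 + 6.4428*q^2 - 28.1536*q - 11.4427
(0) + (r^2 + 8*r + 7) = r^2 + 8*r + 7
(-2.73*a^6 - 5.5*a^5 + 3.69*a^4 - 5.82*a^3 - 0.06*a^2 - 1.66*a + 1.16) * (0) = 0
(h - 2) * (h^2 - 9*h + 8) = h^3 - 11*h^2 + 26*h - 16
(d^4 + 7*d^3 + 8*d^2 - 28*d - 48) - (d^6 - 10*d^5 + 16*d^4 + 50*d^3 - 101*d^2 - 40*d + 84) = -d^6 + 10*d^5 - 15*d^4 - 43*d^3 + 109*d^2 + 12*d - 132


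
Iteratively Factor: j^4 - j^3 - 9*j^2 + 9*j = (j - 1)*(j^3 - 9*j) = j*(j - 1)*(j^2 - 9) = j*(j - 3)*(j - 1)*(j + 3)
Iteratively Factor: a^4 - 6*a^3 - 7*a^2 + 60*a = (a)*(a^3 - 6*a^2 - 7*a + 60) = a*(a - 5)*(a^2 - a - 12) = a*(a - 5)*(a - 4)*(a + 3)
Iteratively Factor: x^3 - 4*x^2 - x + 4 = (x - 1)*(x^2 - 3*x - 4) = (x - 4)*(x - 1)*(x + 1)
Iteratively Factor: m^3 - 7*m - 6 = (m - 3)*(m^2 + 3*m + 2) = (m - 3)*(m + 2)*(m + 1)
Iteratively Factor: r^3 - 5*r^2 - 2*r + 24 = (r - 3)*(r^2 - 2*r - 8) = (r - 4)*(r - 3)*(r + 2)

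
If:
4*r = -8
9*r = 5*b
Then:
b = -18/5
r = -2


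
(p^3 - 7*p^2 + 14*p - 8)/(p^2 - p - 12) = (p^2 - 3*p + 2)/(p + 3)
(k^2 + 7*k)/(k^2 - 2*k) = (k + 7)/(k - 2)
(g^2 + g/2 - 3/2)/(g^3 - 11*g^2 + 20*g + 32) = (2*g^2 + g - 3)/(2*(g^3 - 11*g^2 + 20*g + 32))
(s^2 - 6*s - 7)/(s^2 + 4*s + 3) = (s - 7)/(s + 3)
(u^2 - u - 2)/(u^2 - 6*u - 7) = (u - 2)/(u - 7)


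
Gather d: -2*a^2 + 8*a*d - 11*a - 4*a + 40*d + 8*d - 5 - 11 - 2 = -2*a^2 - 15*a + d*(8*a + 48) - 18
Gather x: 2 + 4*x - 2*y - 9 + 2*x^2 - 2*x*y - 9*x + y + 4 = 2*x^2 + x*(-2*y - 5) - y - 3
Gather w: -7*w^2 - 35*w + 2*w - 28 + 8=-7*w^2 - 33*w - 20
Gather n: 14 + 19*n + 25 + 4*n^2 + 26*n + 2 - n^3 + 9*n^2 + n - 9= -n^3 + 13*n^2 + 46*n + 32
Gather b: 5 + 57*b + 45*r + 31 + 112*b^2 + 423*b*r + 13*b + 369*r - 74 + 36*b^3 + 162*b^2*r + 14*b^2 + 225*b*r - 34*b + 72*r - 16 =36*b^3 + b^2*(162*r + 126) + b*(648*r + 36) + 486*r - 54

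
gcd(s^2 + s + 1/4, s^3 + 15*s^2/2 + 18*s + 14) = 1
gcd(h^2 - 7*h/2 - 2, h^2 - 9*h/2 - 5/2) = h + 1/2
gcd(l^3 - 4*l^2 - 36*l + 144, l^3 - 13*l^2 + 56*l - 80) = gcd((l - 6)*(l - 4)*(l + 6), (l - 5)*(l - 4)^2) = l - 4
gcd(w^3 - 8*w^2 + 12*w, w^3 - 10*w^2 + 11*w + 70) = 1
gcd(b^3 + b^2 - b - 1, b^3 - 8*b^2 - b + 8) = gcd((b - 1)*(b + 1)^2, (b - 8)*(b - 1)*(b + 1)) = b^2 - 1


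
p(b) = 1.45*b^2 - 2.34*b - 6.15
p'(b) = 2.9*b - 2.34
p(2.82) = -1.22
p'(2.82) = 5.84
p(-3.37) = 18.20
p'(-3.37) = -12.11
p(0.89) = -7.08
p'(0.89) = 0.24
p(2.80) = -1.33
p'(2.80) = 5.78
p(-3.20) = 16.19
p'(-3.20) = -11.62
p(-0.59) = -4.26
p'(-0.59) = -4.05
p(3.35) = 2.28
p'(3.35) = 7.38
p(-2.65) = 10.23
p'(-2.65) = -10.02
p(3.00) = -0.12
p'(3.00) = 6.36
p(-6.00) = 60.09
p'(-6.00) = -19.74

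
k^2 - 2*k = k*(k - 2)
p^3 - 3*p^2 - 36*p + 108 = (p - 6)*(p - 3)*(p + 6)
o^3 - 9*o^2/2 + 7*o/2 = o*(o - 7/2)*(o - 1)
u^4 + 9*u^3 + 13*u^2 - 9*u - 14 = (u - 1)*(u + 1)*(u + 2)*(u + 7)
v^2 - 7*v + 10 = (v - 5)*(v - 2)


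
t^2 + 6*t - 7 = (t - 1)*(t + 7)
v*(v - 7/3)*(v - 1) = v^3 - 10*v^2/3 + 7*v/3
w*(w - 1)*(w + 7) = w^3 + 6*w^2 - 7*w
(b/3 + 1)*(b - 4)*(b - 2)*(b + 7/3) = b^4/3 - 2*b^3/9 - 17*b^2/3 + 2*b/9 + 56/3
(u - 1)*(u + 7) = u^2 + 6*u - 7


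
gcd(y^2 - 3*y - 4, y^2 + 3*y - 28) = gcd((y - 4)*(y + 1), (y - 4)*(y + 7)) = y - 4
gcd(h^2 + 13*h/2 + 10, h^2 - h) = 1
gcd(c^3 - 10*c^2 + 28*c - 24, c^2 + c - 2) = 1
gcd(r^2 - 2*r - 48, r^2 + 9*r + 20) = 1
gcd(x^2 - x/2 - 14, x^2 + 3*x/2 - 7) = x + 7/2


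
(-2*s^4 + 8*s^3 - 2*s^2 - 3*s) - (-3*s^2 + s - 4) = -2*s^4 + 8*s^3 + s^2 - 4*s + 4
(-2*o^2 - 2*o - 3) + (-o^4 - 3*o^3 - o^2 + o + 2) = -o^4 - 3*o^3 - 3*o^2 - o - 1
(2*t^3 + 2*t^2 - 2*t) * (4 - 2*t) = -4*t^4 + 4*t^3 + 12*t^2 - 8*t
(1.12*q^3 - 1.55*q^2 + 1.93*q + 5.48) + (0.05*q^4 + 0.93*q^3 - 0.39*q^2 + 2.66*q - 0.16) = 0.05*q^4 + 2.05*q^3 - 1.94*q^2 + 4.59*q + 5.32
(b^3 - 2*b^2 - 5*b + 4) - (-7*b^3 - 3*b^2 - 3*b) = 8*b^3 + b^2 - 2*b + 4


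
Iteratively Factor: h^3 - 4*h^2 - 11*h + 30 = (h - 5)*(h^2 + h - 6) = (h - 5)*(h - 2)*(h + 3)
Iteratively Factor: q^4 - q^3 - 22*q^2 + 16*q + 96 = (q - 4)*(q^3 + 3*q^2 - 10*q - 24) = (q - 4)*(q - 3)*(q^2 + 6*q + 8) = (q - 4)*(q - 3)*(q + 2)*(q + 4)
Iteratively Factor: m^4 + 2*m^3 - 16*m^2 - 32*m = (m + 4)*(m^3 - 2*m^2 - 8*m) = (m - 4)*(m + 4)*(m^2 + 2*m) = m*(m - 4)*(m + 4)*(m + 2)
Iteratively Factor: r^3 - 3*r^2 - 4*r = (r + 1)*(r^2 - 4*r) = r*(r + 1)*(r - 4)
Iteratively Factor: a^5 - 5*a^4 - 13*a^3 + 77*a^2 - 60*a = (a + 4)*(a^4 - 9*a^3 + 23*a^2 - 15*a) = (a - 1)*(a + 4)*(a^3 - 8*a^2 + 15*a) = (a - 3)*(a - 1)*(a + 4)*(a^2 - 5*a) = (a - 5)*(a - 3)*(a - 1)*(a + 4)*(a)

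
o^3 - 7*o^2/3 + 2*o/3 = o*(o - 2)*(o - 1/3)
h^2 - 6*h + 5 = (h - 5)*(h - 1)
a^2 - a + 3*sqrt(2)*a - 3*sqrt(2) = (a - 1)*(a + 3*sqrt(2))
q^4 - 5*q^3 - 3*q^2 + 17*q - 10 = (q - 5)*(q - 1)^2*(q + 2)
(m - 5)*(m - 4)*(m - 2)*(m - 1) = m^4 - 12*m^3 + 49*m^2 - 78*m + 40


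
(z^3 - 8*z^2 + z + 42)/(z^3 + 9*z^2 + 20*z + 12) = (z^2 - 10*z + 21)/(z^2 + 7*z + 6)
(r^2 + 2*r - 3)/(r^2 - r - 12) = (r - 1)/(r - 4)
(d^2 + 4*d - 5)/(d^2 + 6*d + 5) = (d - 1)/(d + 1)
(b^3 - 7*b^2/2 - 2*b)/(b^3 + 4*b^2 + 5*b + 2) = b*(2*b^2 - 7*b - 4)/(2*(b^3 + 4*b^2 + 5*b + 2))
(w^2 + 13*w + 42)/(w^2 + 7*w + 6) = (w + 7)/(w + 1)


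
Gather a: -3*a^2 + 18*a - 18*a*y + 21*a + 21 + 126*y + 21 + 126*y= -3*a^2 + a*(39 - 18*y) + 252*y + 42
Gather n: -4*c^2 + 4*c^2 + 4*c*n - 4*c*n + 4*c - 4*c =0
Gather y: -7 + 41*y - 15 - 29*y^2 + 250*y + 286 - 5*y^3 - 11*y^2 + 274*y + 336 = -5*y^3 - 40*y^2 + 565*y + 600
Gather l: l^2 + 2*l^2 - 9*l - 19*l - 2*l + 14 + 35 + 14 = 3*l^2 - 30*l + 63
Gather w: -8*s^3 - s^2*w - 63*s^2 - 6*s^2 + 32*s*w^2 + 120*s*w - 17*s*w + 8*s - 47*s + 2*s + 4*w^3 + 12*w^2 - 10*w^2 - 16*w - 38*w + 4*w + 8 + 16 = -8*s^3 - 69*s^2 - 37*s + 4*w^3 + w^2*(32*s + 2) + w*(-s^2 + 103*s - 50) + 24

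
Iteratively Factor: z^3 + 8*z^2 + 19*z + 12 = (z + 3)*(z^2 + 5*z + 4) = (z + 1)*(z + 3)*(z + 4)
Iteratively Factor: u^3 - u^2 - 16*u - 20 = (u + 2)*(u^2 - 3*u - 10) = (u + 2)^2*(u - 5)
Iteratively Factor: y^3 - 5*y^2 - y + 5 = (y - 5)*(y^2 - 1) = (y - 5)*(y + 1)*(y - 1)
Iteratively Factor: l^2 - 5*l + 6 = (l - 3)*(l - 2)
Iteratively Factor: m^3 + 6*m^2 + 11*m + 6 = (m + 3)*(m^2 + 3*m + 2) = (m + 2)*(m + 3)*(m + 1)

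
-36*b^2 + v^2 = (-6*b + v)*(6*b + v)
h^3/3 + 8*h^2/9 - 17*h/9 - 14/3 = (h/3 + 1)*(h - 7/3)*(h + 2)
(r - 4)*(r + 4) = r^2 - 16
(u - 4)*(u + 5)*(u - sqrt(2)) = u^3 - sqrt(2)*u^2 + u^2 - 20*u - sqrt(2)*u + 20*sqrt(2)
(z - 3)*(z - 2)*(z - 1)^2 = z^4 - 7*z^3 + 17*z^2 - 17*z + 6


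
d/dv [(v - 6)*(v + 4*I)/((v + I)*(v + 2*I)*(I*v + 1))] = (I*v^4 + v^3*(-8 - 12*I) + v^2*(84 - 9*I) + v*(4 + 96*I) + 12 + 8*I)/(v^6 + 4*I*v^5 - 2*v^4 + 8*I*v^3 - 7*v^2 + 4*I*v - 4)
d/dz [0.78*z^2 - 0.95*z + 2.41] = 1.56*z - 0.95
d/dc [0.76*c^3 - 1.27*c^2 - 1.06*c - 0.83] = 2.28*c^2 - 2.54*c - 1.06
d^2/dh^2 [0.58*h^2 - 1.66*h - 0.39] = 1.16000000000000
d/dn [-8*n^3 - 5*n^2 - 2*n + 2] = -24*n^2 - 10*n - 2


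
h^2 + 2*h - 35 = (h - 5)*(h + 7)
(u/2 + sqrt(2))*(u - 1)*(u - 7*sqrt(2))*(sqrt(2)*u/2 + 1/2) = sqrt(2)*u^4/4 - 9*u^3/4 - sqrt(2)*u^3/4 - 33*sqrt(2)*u^2/4 + 9*u^2/4 - 7*u + 33*sqrt(2)*u/4 + 7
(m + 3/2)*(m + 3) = m^2 + 9*m/2 + 9/2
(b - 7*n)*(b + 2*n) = b^2 - 5*b*n - 14*n^2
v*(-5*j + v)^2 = 25*j^2*v - 10*j*v^2 + v^3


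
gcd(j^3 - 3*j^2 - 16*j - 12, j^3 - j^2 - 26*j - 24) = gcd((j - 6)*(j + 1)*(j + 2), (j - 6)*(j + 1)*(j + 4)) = j^2 - 5*j - 6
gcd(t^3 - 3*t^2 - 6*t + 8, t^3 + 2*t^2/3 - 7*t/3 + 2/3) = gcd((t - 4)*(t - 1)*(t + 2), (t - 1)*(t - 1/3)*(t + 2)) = t^2 + t - 2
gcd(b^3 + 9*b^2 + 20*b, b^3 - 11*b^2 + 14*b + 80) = 1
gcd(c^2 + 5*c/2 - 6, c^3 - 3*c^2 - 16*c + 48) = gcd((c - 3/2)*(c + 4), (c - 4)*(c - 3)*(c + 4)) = c + 4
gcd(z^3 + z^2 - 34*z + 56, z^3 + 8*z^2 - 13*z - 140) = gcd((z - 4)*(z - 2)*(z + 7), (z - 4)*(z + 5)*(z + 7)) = z^2 + 3*z - 28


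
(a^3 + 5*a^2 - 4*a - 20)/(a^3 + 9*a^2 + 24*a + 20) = (a - 2)/(a + 2)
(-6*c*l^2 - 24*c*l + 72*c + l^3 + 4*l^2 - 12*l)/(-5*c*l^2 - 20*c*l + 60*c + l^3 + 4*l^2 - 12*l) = (6*c - l)/(5*c - l)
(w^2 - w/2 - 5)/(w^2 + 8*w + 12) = (w - 5/2)/(w + 6)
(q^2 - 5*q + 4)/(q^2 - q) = (q - 4)/q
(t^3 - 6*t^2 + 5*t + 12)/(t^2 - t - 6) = (t^2 - 3*t - 4)/(t + 2)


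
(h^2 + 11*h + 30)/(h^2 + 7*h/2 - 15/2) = 2*(h + 6)/(2*h - 3)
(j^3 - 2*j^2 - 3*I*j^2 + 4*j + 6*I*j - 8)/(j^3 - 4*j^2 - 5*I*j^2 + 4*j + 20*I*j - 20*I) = (j^2 - 3*I*j + 4)/(j^2 - j*(2 + 5*I) + 10*I)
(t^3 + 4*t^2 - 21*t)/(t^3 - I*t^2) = (t^2 + 4*t - 21)/(t*(t - I))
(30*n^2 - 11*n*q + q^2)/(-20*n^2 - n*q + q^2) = (-6*n + q)/(4*n + q)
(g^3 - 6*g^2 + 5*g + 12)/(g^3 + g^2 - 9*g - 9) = (g - 4)/(g + 3)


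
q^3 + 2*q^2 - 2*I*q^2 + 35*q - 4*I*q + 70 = (q + 2)*(q - 7*I)*(q + 5*I)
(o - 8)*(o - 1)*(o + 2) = o^3 - 7*o^2 - 10*o + 16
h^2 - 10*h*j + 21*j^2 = (h - 7*j)*(h - 3*j)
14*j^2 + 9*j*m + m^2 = (2*j + m)*(7*j + m)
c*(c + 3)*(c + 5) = c^3 + 8*c^2 + 15*c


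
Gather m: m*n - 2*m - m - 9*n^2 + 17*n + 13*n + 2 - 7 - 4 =m*(n - 3) - 9*n^2 + 30*n - 9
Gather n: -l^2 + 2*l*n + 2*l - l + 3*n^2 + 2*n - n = -l^2 + l + 3*n^2 + n*(2*l + 1)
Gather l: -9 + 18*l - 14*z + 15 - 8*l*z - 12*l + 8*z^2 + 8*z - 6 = l*(6 - 8*z) + 8*z^2 - 6*z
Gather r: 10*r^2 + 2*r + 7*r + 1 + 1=10*r^2 + 9*r + 2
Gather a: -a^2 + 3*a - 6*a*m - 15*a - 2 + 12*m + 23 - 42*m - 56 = -a^2 + a*(-6*m - 12) - 30*m - 35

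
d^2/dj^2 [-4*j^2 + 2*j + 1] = -8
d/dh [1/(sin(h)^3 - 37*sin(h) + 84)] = (37 - 3*sin(h)^2)*cos(h)/(sin(h)^3 - 37*sin(h) + 84)^2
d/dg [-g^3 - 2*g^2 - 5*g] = -3*g^2 - 4*g - 5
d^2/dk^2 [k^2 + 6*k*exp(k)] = 6*k*exp(k) + 12*exp(k) + 2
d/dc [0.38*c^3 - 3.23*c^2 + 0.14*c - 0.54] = 1.14*c^2 - 6.46*c + 0.14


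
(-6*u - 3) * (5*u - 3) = -30*u^2 + 3*u + 9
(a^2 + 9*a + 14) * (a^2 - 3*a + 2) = a^4 + 6*a^3 - 11*a^2 - 24*a + 28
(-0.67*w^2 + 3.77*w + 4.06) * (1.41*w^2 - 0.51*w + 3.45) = -0.9447*w^4 + 5.6574*w^3 + 1.4904*w^2 + 10.9359*w + 14.007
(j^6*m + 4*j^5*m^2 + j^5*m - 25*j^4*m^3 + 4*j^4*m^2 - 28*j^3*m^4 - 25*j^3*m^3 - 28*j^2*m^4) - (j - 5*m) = j^6*m + 4*j^5*m^2 + j^5*m - 25*j^4*m^3 + 4*j^4*m^2 - 28*j^3*m^4 - 25*j^3*m^3 - 28*j^2*m^4 - j + 5*m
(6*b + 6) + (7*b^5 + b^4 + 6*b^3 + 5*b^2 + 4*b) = 7*b^5 + b^4 + 6*b^3 + 5*b^2 + 10*b + 6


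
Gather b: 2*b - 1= 2*b - 1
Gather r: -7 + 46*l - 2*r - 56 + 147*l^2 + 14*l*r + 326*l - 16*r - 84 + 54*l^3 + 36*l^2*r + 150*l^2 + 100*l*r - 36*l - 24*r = 54*l^3 + 297*l^2 + 336*l + r*(36*l^2 + 114*l - 42) - 147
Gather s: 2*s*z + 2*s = s*(2*z + 2)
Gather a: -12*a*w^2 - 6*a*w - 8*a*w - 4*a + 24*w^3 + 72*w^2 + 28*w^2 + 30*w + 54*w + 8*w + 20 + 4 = a*(-12*w^2 - 14*w - 4) + 24*w^3 + 100*w^2 + 92*w + 24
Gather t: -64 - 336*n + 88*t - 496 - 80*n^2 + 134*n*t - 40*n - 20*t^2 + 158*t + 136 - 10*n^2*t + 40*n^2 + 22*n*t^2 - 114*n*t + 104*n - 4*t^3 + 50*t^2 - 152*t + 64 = -40*n^2 - 272*n - 4*t^3 + t^2*(22*n + 30) + t*(-10*n^2 + 20*n + 94) - 360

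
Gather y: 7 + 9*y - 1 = 9*y + 6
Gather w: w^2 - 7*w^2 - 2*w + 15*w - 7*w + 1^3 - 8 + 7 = -6*w^2 + 6*w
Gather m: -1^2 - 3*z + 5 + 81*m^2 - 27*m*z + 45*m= 81*m^2 + m*(45 - 27*z) - 3*z + 4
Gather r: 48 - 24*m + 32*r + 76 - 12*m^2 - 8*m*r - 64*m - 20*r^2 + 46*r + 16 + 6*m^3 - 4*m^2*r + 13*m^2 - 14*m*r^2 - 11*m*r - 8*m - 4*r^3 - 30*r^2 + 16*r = 6*m^3 + m^2 - 96*m - 4*r^3 + r^2*(-14*m - 50) + r*(-4*m^2 - 19*m + 94) + 140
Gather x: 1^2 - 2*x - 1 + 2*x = 0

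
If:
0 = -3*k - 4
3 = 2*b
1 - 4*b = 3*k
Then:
No Solution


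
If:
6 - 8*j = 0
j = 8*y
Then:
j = 3/4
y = 3/32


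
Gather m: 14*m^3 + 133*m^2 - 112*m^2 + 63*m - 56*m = 14*m^3 + 21*m^2 + 7*m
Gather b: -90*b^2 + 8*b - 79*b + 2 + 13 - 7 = -90*b^2 - 71*b + 8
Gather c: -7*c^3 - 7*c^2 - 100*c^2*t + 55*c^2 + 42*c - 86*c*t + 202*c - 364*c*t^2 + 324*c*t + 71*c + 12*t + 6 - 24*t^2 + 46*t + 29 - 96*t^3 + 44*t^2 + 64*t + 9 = -7*c^3 + c^2*(48 - 100*t) + c*(-364*t^2 + 238*t + 315) - 96*t^3 + 20*t^2 + 122*t + 44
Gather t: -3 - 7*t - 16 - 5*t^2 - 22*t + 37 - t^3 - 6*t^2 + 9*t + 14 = -t^3 - 11*t^2 - 20*t + 32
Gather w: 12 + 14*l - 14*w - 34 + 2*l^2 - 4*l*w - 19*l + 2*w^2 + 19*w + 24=2*l^2 - 5*l + 2*w^2 + w*(5 - 4*l) + 2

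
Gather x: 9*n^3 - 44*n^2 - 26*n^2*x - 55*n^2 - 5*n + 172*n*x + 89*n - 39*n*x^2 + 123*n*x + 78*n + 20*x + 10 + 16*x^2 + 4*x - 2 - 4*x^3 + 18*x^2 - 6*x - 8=9*n^3 - 99*n^2 + 162*n - 4*x^3 + x^2*(34 - 39*n) + x*(-26*n^2 + 295*n + 18)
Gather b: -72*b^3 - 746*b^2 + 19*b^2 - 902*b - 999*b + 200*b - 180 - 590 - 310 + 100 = -72*b^3 - 727*b^2 - 1701*b - 980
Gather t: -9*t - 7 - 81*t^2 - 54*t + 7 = -81*t^2 - 63*t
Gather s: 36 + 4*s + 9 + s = 5*s + 45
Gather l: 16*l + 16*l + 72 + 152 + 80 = 32*l + 304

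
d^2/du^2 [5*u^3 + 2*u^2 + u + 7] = 30*u + 4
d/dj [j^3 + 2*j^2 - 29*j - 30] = 3*j^2 + 4*j - 29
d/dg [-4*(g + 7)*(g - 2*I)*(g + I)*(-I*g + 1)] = 16*I*g^3 + 84*I*g^2 + 24*I*g - 8 + 84*I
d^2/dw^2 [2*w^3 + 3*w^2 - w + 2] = 12*w + 6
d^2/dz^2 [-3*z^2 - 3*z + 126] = -6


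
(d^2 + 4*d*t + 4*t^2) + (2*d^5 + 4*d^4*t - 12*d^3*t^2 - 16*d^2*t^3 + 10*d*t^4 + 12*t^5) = 2*d^5 + 4*d^4*t - 12*d^3*t^2 - 16*d^2*t^3 + d^2 + 10*d*t^4 + 4*d*t + 12*t^5 + 4*t^2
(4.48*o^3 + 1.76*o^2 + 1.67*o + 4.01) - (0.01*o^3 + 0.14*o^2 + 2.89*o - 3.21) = 4.47*o^3 + 1.62*o^2 - 1.22*o + 7.22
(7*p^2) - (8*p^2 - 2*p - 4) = -p^2 + 2*p + 4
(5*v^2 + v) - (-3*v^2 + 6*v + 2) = 8*v^2 - 5*v - 2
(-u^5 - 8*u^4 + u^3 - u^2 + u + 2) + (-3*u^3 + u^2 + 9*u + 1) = -u^5 - 8*u^4 - 2*u^3 + 10*u + 3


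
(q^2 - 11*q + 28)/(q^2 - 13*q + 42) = (q - 4)/(q - 6)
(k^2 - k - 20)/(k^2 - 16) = (k - 5)/(k - 4)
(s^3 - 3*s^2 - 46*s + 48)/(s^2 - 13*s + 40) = (s^2 + 5*s - 6)/(s - 5)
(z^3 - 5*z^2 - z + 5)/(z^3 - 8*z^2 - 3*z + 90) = (z^2 - 1)/(z^2 - 3*z - 18)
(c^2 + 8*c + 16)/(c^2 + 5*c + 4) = (c + 4)/(c + 1)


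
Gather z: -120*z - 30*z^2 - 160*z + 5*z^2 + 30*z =-25*z^2 - 250*z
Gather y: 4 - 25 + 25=4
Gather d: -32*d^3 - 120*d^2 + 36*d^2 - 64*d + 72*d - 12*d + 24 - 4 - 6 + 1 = -32*d^3 - 84*d^2 - 4*d + 15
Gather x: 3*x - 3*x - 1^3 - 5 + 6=0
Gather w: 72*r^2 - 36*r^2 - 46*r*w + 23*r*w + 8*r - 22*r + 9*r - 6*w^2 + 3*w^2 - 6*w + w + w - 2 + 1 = 36*r^2 - 5*r - 3*w^2 + w*(-23*r - 4) - 1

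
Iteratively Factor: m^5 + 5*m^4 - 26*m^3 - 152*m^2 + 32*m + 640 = (m + 4)*(m^4 + m^3 - 30*m^2 - 32*m + 160) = (m - 2)*(m + 4)*(m^3 + 3*m^2 - 24*m - 80) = (m - 5)*(m - 2)*(m + 4)*(m^2 + 8*m + 16) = (m - 5)*(m - 2)*(m + 4)^2*(m + 4)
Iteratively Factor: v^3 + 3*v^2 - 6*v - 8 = (v + 4)*(v^2 - v - 2) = (v + 1)*(v + 4)*(v - 2)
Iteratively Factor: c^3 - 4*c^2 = (c - 4)*(c^2) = c*(c - 4)*(c)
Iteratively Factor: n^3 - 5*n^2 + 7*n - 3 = (n - 1)*(n^2 - 4*n + 3) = (n - 3)*(n - 1)*(n - 1)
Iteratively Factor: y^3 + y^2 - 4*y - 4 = (y + 1)*(y^2 - 4) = (y - 2)*(y + 1)*(y + 2)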